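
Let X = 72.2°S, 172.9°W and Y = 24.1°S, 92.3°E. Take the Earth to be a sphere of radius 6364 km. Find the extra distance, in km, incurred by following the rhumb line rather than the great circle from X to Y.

586 km

Great circle: cos σ = sin φ₁ sin φ₂ + cos φ₁ cos φ₂ cos Δλ,  σ = 1.1967 rad → d_gc = 7615.8 km
Rhumb line: Δψ = +1.4205, q = Δφ/Δψ = 0.5910, d_rh = R√(Δφ²+q²Δλ²) = 8201.8 km
Excess = 8201.8 − 7615.8 = 586.0 ≈ 586 km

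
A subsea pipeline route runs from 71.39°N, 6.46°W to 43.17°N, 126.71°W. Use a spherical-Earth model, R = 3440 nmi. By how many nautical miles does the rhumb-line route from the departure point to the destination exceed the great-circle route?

Great circle: cos σ = sin φ₁ sin φ₂ + cos φ₁ cos φ₂ cos Δλ,  σ = 1.0109 rad → d_gc = 3477.3 nmi
Rhumb line: Δψ = -0.9719, q = Δφ/Δψ = 0.5068, d_rh = R√(Δφ²+q²Δλ²) = 4031.9 nmi
Excess = 4031.9 − 3477.3 = 554.6 ≈ 555 nmi

555 nmi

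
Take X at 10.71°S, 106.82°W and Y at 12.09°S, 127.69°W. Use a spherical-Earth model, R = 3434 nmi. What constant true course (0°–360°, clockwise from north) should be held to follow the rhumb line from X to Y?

266.1°

Δψ = ln[tan(π/4+φ₂/2)/tan(π/4+φ₁/2)] = -0.0246
Δλ = -0.3643 rad (taken the short way round)
course = atan2(Δλ, Δψ) = 266.14°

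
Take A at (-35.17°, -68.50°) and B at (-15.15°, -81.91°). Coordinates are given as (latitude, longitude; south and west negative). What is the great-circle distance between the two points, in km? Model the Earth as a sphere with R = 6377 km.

cos σ = sin φ₁ sin φ₂ + cos φ₁ cos φ₂ cos Δλ
      = sin(-35.17°)sin(-15.15°) + cos(-35.17°)cos(-15.15°)cos(-13.41°) = 0.9181
σ = 23.356° → d = Rσ = 6377·0.40764 = 2599 km

2599 km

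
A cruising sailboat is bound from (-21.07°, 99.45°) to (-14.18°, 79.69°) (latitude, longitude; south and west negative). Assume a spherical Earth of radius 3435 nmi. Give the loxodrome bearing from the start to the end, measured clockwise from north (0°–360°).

Δψ = ln[tan(π/4+φ₂/2)/tan(π/4+φ₁/2)] = +0.1263
Δλ = -0.3449 rad (taken the short way round)
course = atan2(Δλ, Δψ) = 290.11°

290.1°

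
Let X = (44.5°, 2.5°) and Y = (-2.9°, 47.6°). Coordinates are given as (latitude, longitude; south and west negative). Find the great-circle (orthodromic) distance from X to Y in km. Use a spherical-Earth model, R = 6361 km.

Haversine: a = sin²(Δφ/2)+cos φ₁ cos φ₂ sin²(Δλ/2) = 0.26632;  σ = 2·atan2(√a,√(1−a))
σ = 62.137° → d = Rσ = 6361·1.08450 = 6898 km

6898 km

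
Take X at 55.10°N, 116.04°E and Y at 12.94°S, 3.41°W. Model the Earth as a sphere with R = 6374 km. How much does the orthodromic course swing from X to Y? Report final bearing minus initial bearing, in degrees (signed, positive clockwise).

At departure: θ₁ = atan2(sin Δλ cos φ₂, cos φ₁ sin φ₂ − sin φ₁ cos φ₂ cos Δλ) = 287.33°
At arrival: θ₂ = atan2(sin Δλ cos φ₁, −cos φ₂ sin φ₁ + sin φ₂ cos φ₁ cos Δλ) = 214.08°
Δθ = θ₂ − θ₁ = -73.3°

-73.3°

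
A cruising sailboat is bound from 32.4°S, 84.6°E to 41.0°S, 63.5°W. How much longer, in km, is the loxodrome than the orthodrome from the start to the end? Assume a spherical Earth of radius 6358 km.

Great circle: cos σ = sin φ₁ sin φ₂ + cos φ₁ cos φ₂ cos Δλ,  σ = 1.7614 rad → d_gc = 11199.0 km
Rhumb line: Δψ = -0.1876, q = Δφ/Δψ = 0.8002, d_rh = R√(Δφ²+q²Δλ²) = 13185.1 km
Excess = 13185.1 − 11199.0 = 1986.1 ≈ 1986 km

1986 km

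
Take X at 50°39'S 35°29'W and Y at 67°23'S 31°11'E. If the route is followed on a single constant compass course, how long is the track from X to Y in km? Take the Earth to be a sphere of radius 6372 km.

Δψ = ln[tan(π/4+φ₂/2)/tan(π/4+φ₁/2)] = -0.5811;  Δφ = -0.2921 rad,  Δλ = +1.1636 rad
q = Δφ/Δψ = 0.5026
d = R·√(Δφ² + q²Δλ²) = 6372·0.65363 = 4165 km

4165 km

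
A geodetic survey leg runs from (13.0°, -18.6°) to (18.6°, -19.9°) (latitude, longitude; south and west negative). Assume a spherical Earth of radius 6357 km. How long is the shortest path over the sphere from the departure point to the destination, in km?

cos σ = sin φ₁ sin φ₂ + cos φ₁ cos φ₂ cos Δλ
      = sin(13.00°)sin(18.60°) + cos(13.00°)cos(18.60°)cos(-1.30°) = 0.9950
σ = 5.738° → d = Rσ = 6357·0.10014 = 637 km

637 km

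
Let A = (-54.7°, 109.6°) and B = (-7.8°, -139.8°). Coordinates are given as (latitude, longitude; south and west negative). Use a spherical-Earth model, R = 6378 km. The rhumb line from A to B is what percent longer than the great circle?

6.4%

Great circle: σ = 1.6616 rad → d_gc = Rσ = 10597.6 km
Rhumb: Δφ = +0.8186, Δλ = +1.9303, Δψ = +1.0086, q = Δφ/Δψ = 0.8116 → d_rh = R√(Δφ²+q²Δλ²) = 11273.8 km
Excess = (11273.8 − 10597.6) / 10597.6 = 676.2 / 10597.6 = 6.38% ≈ 6.4%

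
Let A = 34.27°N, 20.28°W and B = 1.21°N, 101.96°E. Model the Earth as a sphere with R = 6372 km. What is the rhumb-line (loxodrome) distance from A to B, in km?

13250 km

Δψ = ln[tan(π/4+φ₂/2)/tan(π/4+φ₁/2)] = -0.6162;  Δφ = -0.5770 rad,  Δλ = +2.1335 rad
q = Δφ/Δψ = 0.9363
d = R·√(Δφ² + q²Δλ²) = 6372·2.07935 = 13250 km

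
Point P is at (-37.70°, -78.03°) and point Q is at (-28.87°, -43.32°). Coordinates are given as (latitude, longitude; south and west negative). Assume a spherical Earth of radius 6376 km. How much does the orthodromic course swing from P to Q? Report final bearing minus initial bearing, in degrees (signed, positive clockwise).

Initial bearing θ₁ = atan2(sin Δλ cos φ₂, cos φ₁ sin φ₂ − sin φ₁ cos φ₂ cos Δλ) = 83.34°
Final bearing θ₂ = (initial bearing from the destination back to the start) + 180° = 63.82°
Δθ = θ₂ − θ₁ = -19.5°

-19.5°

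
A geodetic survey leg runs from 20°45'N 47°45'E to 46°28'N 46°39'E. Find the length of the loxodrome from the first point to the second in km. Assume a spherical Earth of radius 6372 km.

2862 km

Rhumb course C = atan2(Δλ, Δψ) with Δψ = ln[tan(π/4+φ₂/2)/tan(π/4+φ₁/2)] = +0.5477, Δλ = -0.0192 → C = 357.99°
d = R·|Δφ| / |cos C| = 6372·0.44884 / 0.99939 = 2862 km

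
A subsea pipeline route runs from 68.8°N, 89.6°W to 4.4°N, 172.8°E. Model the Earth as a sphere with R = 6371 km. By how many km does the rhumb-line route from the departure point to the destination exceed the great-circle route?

Great circle: cos σ = sin φ₁ sin φ₂ + cos φ₁ cos φ₂ cos Δλ,  σ = 1.5470 rad → d_gc = 9855.64 km
Rhumb line: Δψ = -1.5990, q = Δφ/Δψ = 0.7029, d_rh = R√(Δφ²+q²Δλ²) = 10463.07 km
Excess = 10463.07 − 9855.64 = 607.43 ≈ 607 km

607 km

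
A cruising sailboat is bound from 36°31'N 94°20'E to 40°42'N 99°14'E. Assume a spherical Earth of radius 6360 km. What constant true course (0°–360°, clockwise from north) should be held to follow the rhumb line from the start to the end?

Δψ = ln[tan(π/4+φ₂/2)/tan(π/4+φ₁/2)] = +0.0935
Δλ = +0.0855 rad (taken the short way round)
course = atan2(Δλ, Δψ) = 42.45°

42.5°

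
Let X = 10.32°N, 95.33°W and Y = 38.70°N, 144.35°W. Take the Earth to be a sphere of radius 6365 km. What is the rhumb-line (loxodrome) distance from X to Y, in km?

5812 km

Δψ = ln[tan(π/4+φ₂/2)/tan(π/4+φ₁/2)] = +0.5525;  Δφ = +0.4953 rad,  Δλ = -0.8556 rad
q = Δφ/Δψ = 0.8966
d = R·√(Δφ² + q²Δλ²) = 6365·0.91309 = 5812 km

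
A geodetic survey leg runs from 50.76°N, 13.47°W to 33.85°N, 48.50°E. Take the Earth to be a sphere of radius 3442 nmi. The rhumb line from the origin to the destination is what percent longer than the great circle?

2.4%

Great circle: σ = 0.8254 rad → d_gc = Rσ = 2840.9 nmi
Rhumb: Δφ = -0.2951, Δλ = +1.0816, Δψ = -0.4030, q = Δφ/Δψ = 0.7324 → d_rh = R√(Δφ²+q²Δλ²) = 2909.6 nmi
Excess = (2909.6 − 2840.9) / 2840.9 = 68.7 / 2840.9 = 2.42% ≈ 2.4%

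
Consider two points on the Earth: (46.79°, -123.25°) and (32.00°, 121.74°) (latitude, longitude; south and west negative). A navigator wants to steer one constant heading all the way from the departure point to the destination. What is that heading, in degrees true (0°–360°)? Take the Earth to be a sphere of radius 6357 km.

Meridional parts: M(φ₁)=+0.9263, M(φ₂)=+0.5900 → ΔM = -0.3362;  Δλ = -2.0073 rad
tan C = Δλ / ΔM = +5.9699 → C = 260.49°

260.5°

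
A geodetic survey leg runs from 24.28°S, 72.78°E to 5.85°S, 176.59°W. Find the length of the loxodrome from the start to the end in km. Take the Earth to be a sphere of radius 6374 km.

12002 km

Δψ = ln[tan(π/4+φ₂/2)/tan(π/4+φ₁/2)] = +0.3348;  Δφ = +0.3217 rad,  Δλ = +1.9309 rad
q = Δφ/Δψ = 0.9609
d = R·√(Δφ² + q²Δλ²) = 6374·1.88294 = 12002 km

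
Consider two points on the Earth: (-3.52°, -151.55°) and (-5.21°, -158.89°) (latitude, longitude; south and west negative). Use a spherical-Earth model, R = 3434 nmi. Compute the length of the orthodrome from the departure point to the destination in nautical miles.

Haversine: a = sin²(Δφ/2)+cos φ₁ cos φ₂ sin²(Δλ/2) = 0.00429;  σ = 2·atan2(√a,√(1−a))
σ = 7.511° → d = Rσ = 3434·0.13109 = 450 nmi

450 nmi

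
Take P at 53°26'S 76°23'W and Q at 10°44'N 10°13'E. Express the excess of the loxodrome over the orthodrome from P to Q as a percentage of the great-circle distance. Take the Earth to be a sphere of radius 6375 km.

2.1%

Great circle: σ = 1.6859 rad → d_gc = Rσ = 10747.7 km
Rhumb: Δφ = +1.1199, Δλ = +1.5115, Δψ = +1.2959, q = Δφ/Δψ = 0.8642 → d_rh = R√(Δφ²+q²Δλ²) = 10968.7 km
Excess = (10968.7 − 10747.7) / 10747.7 = 221.0 / 10747.7 = 2.06% ≈ 2.1%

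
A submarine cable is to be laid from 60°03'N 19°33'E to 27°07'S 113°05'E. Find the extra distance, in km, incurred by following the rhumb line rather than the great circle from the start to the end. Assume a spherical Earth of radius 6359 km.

Great circle: cos σ = sin φ₁ sin φ₂ + cos φ₁ cos φ₂ cos Δλ,  σ = 2.0068 rad → d_gc = 12761.3 km
Rhumb line: Δψ = -1.8107, q = Δφ/Δψ = 0.8402, d_rh = R√(Δφ²+q²Δλ²) = 13025.5 km
Excess = 13025.5 − 12761.3 = 264.2 ≈ 264 km

264 km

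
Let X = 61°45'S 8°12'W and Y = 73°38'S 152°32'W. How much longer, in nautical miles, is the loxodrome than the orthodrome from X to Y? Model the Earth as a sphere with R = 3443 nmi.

737 nmi

Great circle: cos σ = sin φ₁ sin φ₂ + cos φ₁ cos φ₂ cos Δλ,  σ = 0.7424 rad → d_gc = 2556.1 nmi
Rhumb line: Δψ = -0.5596, q = Δφ/Δψ = 0.3707, d_rh = R√(Δφ²+q²Δλ²) = 3293.1 nmi
Excess = 3293.1 − 2556.1 = 737.0 ≈ 737 nmi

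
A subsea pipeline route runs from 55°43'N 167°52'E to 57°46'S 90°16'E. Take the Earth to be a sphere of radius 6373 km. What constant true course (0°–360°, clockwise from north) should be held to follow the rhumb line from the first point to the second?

Meridional parts: M(φ₁)=+1.1762, M(φ₂)=-1.2415 → ΔM = -2.4177;  Δλ = -1.3544 rad
tan C = Δλ / ΔM = +0.5602 → C = 209.26°

209.3°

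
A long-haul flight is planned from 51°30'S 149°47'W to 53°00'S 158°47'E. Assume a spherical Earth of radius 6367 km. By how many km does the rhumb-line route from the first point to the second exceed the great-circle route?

Great circle: cos σ = sin φ₁ sin φ₂ + cos φ₁ cos φ₂ cos Δλ,  σ = 0.5383 rad → d_gc = 3427.4 km
Rhumb line: Δψ = -0.0428, q = Δφ/Δψ = 0.6121, d_rh = R√(Δφ²+q²Δλ²) = 3502.7 km
Excess = 3502.7 − 3427.4 = 75.3 ≈ 75 km

75 km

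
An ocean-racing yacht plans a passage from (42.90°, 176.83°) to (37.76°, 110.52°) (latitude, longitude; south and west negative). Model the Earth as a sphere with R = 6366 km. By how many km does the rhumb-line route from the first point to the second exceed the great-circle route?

142 km

Great circle: cos σ = sin φ₁ sin φ₂ + cos φ₁ cos φ₂ cos Δλ,  σ = 0.8638 rad → d_gc = 5499.1 km
Rhumb line: Δψ = -0.1178, q = Δφ/Δψ = 0.7617, d_rh = R√(Δφ²+q²Δλ²) = 5640.9 km
Excess = 5640.9 − 5499.1 = 141.8 ≈ 142 km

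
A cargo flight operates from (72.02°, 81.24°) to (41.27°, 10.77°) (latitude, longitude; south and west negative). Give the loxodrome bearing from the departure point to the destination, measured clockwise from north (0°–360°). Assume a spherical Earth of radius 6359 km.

Meridional parts: M(φ₁)=+1.8439, M(φ₂)=+0.7921 → ΔM = -1.0517;  Δλ = -1.2299 rad
tan C = Δλ / ΔM = +1.1694 → C = 229.47°

229.5°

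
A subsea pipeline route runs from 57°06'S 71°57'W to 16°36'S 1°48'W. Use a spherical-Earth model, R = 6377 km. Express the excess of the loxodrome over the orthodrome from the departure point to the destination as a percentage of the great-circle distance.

2.7%

Great circle: σ = 1.1411 rad → d_gc = Rσ = 7276.6 km
Rhumb: Δφ = +0.7069, Δλ = +1.2243, Δψ = +0.9260, q = Δφ/Δψ = 0.7633 → d_rh = R√(Δφ²+q²Δλ²) = 7472.5 km
Excess = (7472.5 − 7276.6) / 7276.6 = 195.9 / 7276.6 = 2.69% ≈ 2.7%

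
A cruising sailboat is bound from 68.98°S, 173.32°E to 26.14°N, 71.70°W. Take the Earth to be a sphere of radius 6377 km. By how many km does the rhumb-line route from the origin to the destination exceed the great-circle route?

Great circle: cos σ = sin φ₁ sin φ₂ + cos φ₁ cos φ₂ cos Δλ,  σ = 2.1499 rad → d_gc = 13709.6 km
Rhumb line: Δψ = +2.1575, q = Δφ/Δψ = 0.7695, d_rh = R√(Δφ²+q²Δλ²) = 14458.4 km
Excess = 14458.4 − 13709.6 = 748.8 ≈ 749 km

749 km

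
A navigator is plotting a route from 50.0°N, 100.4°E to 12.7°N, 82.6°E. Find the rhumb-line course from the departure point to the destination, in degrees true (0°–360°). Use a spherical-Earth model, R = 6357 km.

Meridional parts: M(φ₁)=+1.0107, M(φ₂)=+0.2235 → ΔM = -0.7872;  Δλ = -0.3107 rad
tan C = Δλ / ΔM = +0.3947 → C = 201.54°

201.5°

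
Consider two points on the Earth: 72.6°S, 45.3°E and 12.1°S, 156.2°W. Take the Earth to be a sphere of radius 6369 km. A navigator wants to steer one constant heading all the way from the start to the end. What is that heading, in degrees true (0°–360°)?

59.0°

Δψ = ln[tan(π/4+φ₂/2)/tan(π/4+φ₁/2)] = +1.6644
Δλ = +2.7663 rad (taken the short way round)
course = atan2(Δλ, Δψ) = 58.97°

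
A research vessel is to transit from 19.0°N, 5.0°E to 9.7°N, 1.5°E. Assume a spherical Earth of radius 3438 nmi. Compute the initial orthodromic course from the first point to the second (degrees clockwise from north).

200.5°

N = sin Δλ·cos φ₂ = -0.0602;  D = cos φ₁ sin φ₂ − sin φ₁ cos φ₂ cos Δλ = -0.1610
initial course = atan2(N, D) = 200.49°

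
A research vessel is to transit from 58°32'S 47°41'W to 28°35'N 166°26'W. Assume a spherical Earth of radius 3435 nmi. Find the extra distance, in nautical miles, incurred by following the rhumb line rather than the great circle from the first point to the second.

266 nmi

Great circle: cos σ = sin φ₁ sin φ₂ + cos φ₁ cos φ₂ cos Δλ,  σ = 2.2505 rad → d_gc = 7730.4 nmi
Rhumb line: Δψ = +1.7878, q = Δφ/Δψ = 0.8505, d_rh = R√(Δφ²+q²Δλ²) = 7996.1 nmi
Excess = 7996.1 − 7730.4 = 265.7 ≈ 266 nmi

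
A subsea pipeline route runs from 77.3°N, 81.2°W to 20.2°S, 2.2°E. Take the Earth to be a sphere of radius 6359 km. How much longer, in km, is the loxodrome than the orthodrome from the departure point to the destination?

Great circle: cos σ = sin φ₁ sin φ₂ + cos φ₁ cos φ₂ cos Δλ,  σ = 1.8893 rad → d_gc = 12014.0 km
Rhumb line: Δψ = -2.5558, q = Δφ/Δψ = 0.6658, d_rh = R√(Δφ²+q²Δλ²) = 12453.1 km
Excess = 12453.1 − 12014.0 = 439.1 ≈ 439 km

439 km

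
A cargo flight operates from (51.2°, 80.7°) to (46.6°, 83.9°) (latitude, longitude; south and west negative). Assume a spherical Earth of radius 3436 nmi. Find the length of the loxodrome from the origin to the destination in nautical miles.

303 nmi

Δψ = ln[tan(π/4+φ₂/2)/tan(π/4+φ₁/2)] = -0.1222;  Δφ = -0.0803 rad,  Δλ = +0.0559 rad
q = Δφ/Δψ = 0.6567
d = R·√(Δφ² + q²Δλ²) = 3436·0.08827 = 303 nmi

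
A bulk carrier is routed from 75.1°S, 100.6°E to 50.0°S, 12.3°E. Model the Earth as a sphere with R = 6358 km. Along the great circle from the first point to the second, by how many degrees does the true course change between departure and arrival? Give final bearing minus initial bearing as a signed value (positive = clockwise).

Initial bearing θ₁ = atan2(sin Δλ cos φ₂, cos φ₁ sin φ₂ − sin φ₁ cos φ₂ cos Δλ) = 254.47°
Final bearing θ₂ = (initial bearing from the destination back to the start) + 180° = 337.33°
Δθ = θ₂ − θ₁ = +82.9°

+82.9°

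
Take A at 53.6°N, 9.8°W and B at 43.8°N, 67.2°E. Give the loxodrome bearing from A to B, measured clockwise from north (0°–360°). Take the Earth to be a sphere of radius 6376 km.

Δψ = ln[tan(π/4+φ₂/2)/tan(π/4+φ₁/2)] = -0.2603
Δλ = +1.3439 rad (taken the short way round)
course = atan2(Δλ, Δψ) = 100.96°

101.0°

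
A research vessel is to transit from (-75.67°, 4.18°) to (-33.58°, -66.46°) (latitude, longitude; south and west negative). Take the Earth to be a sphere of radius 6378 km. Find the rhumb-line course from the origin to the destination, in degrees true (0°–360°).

Δψ = ln[tan(π/4+φ₂/2)/tan(π/4+φ₁/2)] = +1.4509
Δλ = -1.2329 rad (taken the short way round)
course = atan2(Δλ, Δψ) = 319.64°

319.6°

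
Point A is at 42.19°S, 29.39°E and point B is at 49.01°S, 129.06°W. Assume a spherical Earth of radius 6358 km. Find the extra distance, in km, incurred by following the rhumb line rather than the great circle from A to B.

2665 km

Great circle: cos σ = sin φ₁ sin φ₂ + cos φ₁ cos φ₂ cos Δλ,  σ = 1.5159 rad → d_gc = 9637.8 km
Rhumb line: Δψ = -0.1704, q = Δφ/Δψ = 0.6984, d_rh = R√(Δφ²+q²Δλ²) = 12303.0 km
Excess = 12303.0 − 9637.8 = 2665.2 ≈ 2665 km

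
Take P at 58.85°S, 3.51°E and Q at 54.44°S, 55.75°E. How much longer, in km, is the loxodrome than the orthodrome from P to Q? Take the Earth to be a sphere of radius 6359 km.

79 km

Great circle: cos σ = sin φ₁ sin φ₂ + cos φ₁ cos φ₂ cos Δλ,  σ = 0.4940 rad → d_gc = 3141.6 km
Rhumb line: Δψ = +0.1402, q = Δφ/Δψ = 0.5491, d_rh = R√(Δφ²+q²Δλ²) = 3220.8 km
Excess = 3220.8 − 3141.6 = 79.2 ≈ 79 km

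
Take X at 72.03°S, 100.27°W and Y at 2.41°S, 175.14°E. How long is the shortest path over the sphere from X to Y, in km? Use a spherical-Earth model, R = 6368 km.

9563 km

Haversine: a = sin²(Δφ/2)+cos φ₁ cos φ₂ sin²(Δλ/2) = 0.46547;  σ = 2·atan2(√a,√(1−a))
σ = 86.040° → d = Rσ = 6368·1.50168 = 9563 km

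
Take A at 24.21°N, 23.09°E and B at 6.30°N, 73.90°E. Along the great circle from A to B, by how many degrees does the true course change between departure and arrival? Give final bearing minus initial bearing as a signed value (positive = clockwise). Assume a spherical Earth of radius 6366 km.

+14.4°

At departure: θ₁ = atan2(sin Δλ cos φ₂, cos φ₁ sin φ₂ − sin φ₁ cos φ₂ cos Δλ) = 101.55°
At arrival: θ₂ = atan2(sin Δλ cos φ₁, −cos φ₂ sin φ₁ + sin φ₂ cos φ₁ cos Δλ) = 115.97°
Δθ = θ₂ − θ₁ = +14.4°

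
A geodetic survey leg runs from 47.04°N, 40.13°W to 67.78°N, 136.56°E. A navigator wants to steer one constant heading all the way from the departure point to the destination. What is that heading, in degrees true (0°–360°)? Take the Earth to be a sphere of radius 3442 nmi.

77.3°

Meridional parts: M(φ₁)=+0.9327, M(φ₂)=+1.6277 → ΔM = +0.6951;  Δλ = +3.0838 rad
tan C = Δλ / ΔM = +4.4366 → C = 77.30°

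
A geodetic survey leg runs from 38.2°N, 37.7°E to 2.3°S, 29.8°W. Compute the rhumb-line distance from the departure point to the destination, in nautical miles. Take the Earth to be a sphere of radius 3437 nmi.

4471 nmi

Rhumb course C = atan2(Δλ, Δψ) with Δψ = ln[tan(π/4+φ₂/2)/tan(π/4+φ₁/2)] = -0.7626, Δλ = -1.1781 → C = 237.09°
d = R·|Δφ| / |cos C| = 3437·0.70686 / 0.54339 = 4471 nmi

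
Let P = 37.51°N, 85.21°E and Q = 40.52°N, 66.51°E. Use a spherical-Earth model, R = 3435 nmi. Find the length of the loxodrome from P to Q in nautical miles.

889 nmi

Δψ = ln[tan(π/4+φ₂/2)/tan(π/4+φ₁/2)] = +0.0676;  Δφ = +0.0525 rad,  Δλ = -0.3264 rad
q = Δφ/Δψ = 0.7768
d = R·√(Δφ² + q²Δλ²) = 3435·0.25891 = 889 nmi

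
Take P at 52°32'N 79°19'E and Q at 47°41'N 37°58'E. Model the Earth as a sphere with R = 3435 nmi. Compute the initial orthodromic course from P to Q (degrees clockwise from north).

θ = atan2( sin Δλ·cos φ₂ ,  cos φ₁ sin φ₂ − sin φ₁ cos φ₂ cos Δλ )
  = atan2(-0.4448, +0.0487) = 276.25°

276.2°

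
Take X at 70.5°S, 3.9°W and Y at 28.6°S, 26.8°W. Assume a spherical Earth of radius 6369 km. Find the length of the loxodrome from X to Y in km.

Rhumb course C = atan2(Δλ, Δψ) with Δψ = ln[tan(π/4+φ₂/2)/tan(π/4+φ₁/2)] = +1.2400, Δλ = -0.3997 → C = 342.13°
d = R·|Δφ| / |cos C| = 6369·0.73129 / 0.95178 = 4894 km

4894 km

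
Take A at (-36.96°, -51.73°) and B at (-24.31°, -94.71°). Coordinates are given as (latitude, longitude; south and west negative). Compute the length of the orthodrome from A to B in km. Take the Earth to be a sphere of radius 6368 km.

cos σ = sin φ₁ sin φ₂ + cos φ₁ cos φ₂ cos Δλ
      = sin(-36.96°)sin(-24.31°) + cos(-36.96°)cos(-24.31°)cos(-42.98°) = 0.7803
σ = 38.715° → d = Rσ = 6368·0.67570 = 4303 km

4303 km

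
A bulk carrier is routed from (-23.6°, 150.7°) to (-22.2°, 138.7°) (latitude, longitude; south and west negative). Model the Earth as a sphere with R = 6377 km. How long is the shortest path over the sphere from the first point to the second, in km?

1240 km

cos σ = sin φ₁ sin φ₂ + cos φ₁ cos φ₂ cos Δλ
      = sin(-23.60°)sin(-22.20°) + cos(-23.60°)cos(-22.20°)cos(-12.00°) = 0.9812
σ = 11.139° → d = Rσ = 6377·0.19441 = 1240 km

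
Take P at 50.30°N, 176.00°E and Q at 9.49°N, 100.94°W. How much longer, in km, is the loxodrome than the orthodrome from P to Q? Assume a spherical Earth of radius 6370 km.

247 km

Great circle: cos σ = sin φ₁ sin φ₂ + cos φ₁ cos φ₂ cos Δλ,  σ = 1.3664 rad → d_gc = 8703.9 km
Rhumb line: Δψ = -0.8525, q = Δφ/Δψ = 0.8355, d_rh = R√(Δφ²+q²Δλ²) = 8950.9 km
Excess = 8950.9 − 8703.9 = 247.0 ≈ 247 km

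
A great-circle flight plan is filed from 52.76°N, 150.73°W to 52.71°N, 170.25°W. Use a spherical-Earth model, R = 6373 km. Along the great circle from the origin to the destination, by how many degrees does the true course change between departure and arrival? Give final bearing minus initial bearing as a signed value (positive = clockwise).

-15.6°

Initial bearing θ₁ = atan2(sin Δλ cos φ₂, cos φ₁ sin φ₂ − sin φ₁ cos φ₂ cos Δλ) = 277.55°
Final bearing θ₂ = (initial bearing from the destination back to the start) + 180° = 261.96°
Δθ = θ₂ − θ₁ = -15.6°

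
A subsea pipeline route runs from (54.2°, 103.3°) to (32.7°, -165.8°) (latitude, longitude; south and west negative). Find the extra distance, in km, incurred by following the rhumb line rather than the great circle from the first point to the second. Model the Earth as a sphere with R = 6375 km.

Great circle: cos σ = sin φ₁ sin φ₂ + cos φ₁ cos φ₂ cos Δλ,  σ = 1.1258 rad → d_gc = 7177.1 km
Rhumb line: Δψ = -0.5256, q = Δφ/Δψ = 0.7139, d_rh = R√(Δφ²+q²Δλ²) = 7606.2 km
Excess = 7606.2 − 7177.1 = 429.1 ≈ 429 km

429 km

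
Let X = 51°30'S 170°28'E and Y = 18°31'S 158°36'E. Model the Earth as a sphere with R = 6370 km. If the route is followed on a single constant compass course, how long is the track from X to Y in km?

3814 km

Δψ = ln[tan(π/4+φ₂/2)/tan(π/4+φ₁/2)] = +0.7231;  Δφ = +0.5757 rad,  Δλ = -0.2071 rad
q = Δφ/Δψ = 0.7961
d = R·√(Δφ² + q²Δλ²) = 6370·0.59881 = 3814 km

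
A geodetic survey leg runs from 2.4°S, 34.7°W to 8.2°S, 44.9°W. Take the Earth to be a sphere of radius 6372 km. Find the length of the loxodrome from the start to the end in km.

Rhumb course C = atan2(Δλ, Δψ) with Δψ = ln[tan(π/4+φ₂/2)/tan(π/4+φ₁/2)] = -0.1017, Δλ = -0.1780 → C = 240.26°
d = R·|Δφ| / |cos C| = 6372·0.10123 / 0.49607 = 1300 km

1300 km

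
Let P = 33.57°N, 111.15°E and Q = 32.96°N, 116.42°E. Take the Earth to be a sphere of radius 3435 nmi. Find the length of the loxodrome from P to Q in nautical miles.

Δψ = ln[tan(π/4+φ₂/2)/tan(π/4+φ₁/2)] = -0.0127;  Δφ = -0.0106 rad,  Δλ = +0.0920 rad
q = Δφ/Δψ = 0.8361
d = R·√(Δφ² + q²Δλ²) = 3435·0.07764 = 267 nmi

267 nmi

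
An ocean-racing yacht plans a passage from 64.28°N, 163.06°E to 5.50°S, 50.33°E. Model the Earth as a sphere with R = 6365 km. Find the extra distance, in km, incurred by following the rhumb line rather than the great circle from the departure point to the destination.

Great circle: cos σ = sin φ₁ sin φ₂ + cos φ₁ cos φ₂ cos Δλ,  σ = 1.8268 rad → d_gc = 11627.9 km
Rhumb line: Δψ = -1.5733, q = Δφ/Δψ = 0.7741, d_rh = R√(Δφ²+q²Δλ²) = 12412.7 km
Excess = 12412.7 − 11627.9 = 784.8 ≈ 785 km

785 km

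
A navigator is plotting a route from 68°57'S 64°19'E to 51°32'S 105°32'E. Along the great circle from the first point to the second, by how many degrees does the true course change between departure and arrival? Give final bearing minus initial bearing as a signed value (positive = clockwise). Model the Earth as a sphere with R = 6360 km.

-36.6°

Initial bearing θ₁ = atan2(sin Δλ cos φ₂, cos φ₁ sin φ₂ − sin φ₁ cos φ₂ cos Δλ) = 69.23°
Final bearing θ₂ = (initial bearing from the destination back to the start) + 180° = 32.68°
Δθ = θ₂ − θ₁ = -36.6°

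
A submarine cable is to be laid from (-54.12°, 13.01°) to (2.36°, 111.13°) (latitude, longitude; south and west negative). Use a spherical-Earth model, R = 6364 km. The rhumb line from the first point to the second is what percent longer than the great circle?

3.6%

Great circle: σ = 1.6871 rad → d_gc = Rσ = 10736.9 km
Rhumb: Δφ = +0.9858, Δλ = +1.7125, Δψ = +1.1689, q = Δφ/Δψ = 0.8433 → d_rh = R√(Δφ²+q²Δλ²) = 11127.5 km
Excess = (11127.5 − 10736.9) / 10736.9 = 390.6 / 10736.9 = 3.64% ≈ 3.6%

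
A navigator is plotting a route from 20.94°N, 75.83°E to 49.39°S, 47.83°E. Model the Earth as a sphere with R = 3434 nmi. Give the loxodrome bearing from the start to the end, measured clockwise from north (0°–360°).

199.7°

Δψ = ln[tan(π/4+φ₂/2)/tan(π/4+φ₁/2)] = -1.3681
Δλ = -0.4887 rad (taken the short way round)
course = atan2(Δλ, Δψ) = 199.66°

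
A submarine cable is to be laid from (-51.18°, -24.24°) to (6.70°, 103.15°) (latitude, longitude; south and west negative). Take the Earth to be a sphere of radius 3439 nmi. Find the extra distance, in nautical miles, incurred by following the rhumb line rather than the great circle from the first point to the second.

Great circle: cos σ = sin φ₁ sin φ₂ + cos φ₁ cos φ₂ cos Δλ,  σ = 2.0589 rad → d_gc = 7080.6 nmi
Rhumb line: Δψ = +1.1603, q = Δφ/Δψ = 0.8706, d_rh = R√(Δφ²+q²Δλ²) = 7508.9 nmi
Excess = 7508.9 − 7080.6 = 428.3 ≈ 428 nmi

428 nmi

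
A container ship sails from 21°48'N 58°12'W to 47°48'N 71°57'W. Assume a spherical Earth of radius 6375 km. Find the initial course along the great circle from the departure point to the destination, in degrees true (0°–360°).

θ = atan2( sin Δλ·cos φ₂ ,  cos φ₁ sin φ₂ − sin φ₁ cos φ₂ cos Δλ )
  = atan2(-0.1597, +0.4455) = 340.28°

340.3°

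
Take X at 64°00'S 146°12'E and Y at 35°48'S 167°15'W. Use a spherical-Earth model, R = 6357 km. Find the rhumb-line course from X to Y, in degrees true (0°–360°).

45.6°

Δψ = ln[tan(π/4+φ₂/2)/tan(π/4+φ₁/2)] = +0.7959
Δλ = +0.8125 rad (taken the short way round)
course = atan2(Δλ, Δψ) = 45.59°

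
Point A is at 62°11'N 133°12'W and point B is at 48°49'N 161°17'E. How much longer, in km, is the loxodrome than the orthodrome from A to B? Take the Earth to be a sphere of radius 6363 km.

165 km

Great circle: cos σ = sin φ₁ sin φ₂ + cos φ₁ cos φ₂ cos Δλ,  σ = 0.6551 rad → d_gc = 4168.5 km
Rhumb line: Δψ = -0.4169, q = Δφ/Δψ = 0.5596, d_rh = R√(Δφ²+q²Δλ²) = 4333.9 km
Excess = 4333.9 − 4168.5 = 165.4 ≈ 165 km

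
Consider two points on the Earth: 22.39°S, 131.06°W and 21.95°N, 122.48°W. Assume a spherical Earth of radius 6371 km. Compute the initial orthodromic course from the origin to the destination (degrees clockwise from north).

11.3°

N = sin Δλ·cos φ₂ = +0.1384;  D = cos φ₁ sin φ₂ − sin φ₁ cos φ₂ cos Δλ = +0.6950
initial course = atan2(N, D) = 11.26°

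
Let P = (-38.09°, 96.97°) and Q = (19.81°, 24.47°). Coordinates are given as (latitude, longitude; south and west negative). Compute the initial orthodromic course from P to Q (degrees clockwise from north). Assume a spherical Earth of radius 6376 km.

296.2°

N = sin Δλ·cos φ₂ = -0.8973;  D = cos φ₁ sin φ₂ − sin φ₁ cos φ₂ cos Δλ = +0.4413
initial course = atan2(N, D) = 296.19°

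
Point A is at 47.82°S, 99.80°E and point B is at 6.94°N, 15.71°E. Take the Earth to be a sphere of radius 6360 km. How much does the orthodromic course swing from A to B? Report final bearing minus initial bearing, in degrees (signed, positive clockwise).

+39.1°

At departure: θ₁ = atan2(sin Δλ cos φ₂, cos φ₁ sin φ₂ − sin φ₁ cos φ₂ cos Δλ) = 279.03°
At arrival: θ₂ = atan2(sin Δλ cos φ₁, −cos φ₂ sin φ₁ + sin φ₂ cos φ₁ cos Δλ) = 318.08°
Δθ = θ₂ − θ₁ = +39.1°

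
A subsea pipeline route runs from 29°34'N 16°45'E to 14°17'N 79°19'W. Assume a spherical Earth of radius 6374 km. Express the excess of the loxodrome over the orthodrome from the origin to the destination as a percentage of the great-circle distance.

2.2%

Great circle: σ = 1.5381 rad → d_gc = Rσ = 9804.1 km
Rhumb: Δφ = -0.2667, Δλ = -1.6767, Δψ = -0.2887, q = Δφ/Δψ = 0.9240 → d_rh = R√(Δφ²+q²Δλ²) = 10020.5 km
Excess = (10020.5 − 9804.1) / 9804.1 = 216.4 / 9804.1 = 2.21% ≈ 2.2%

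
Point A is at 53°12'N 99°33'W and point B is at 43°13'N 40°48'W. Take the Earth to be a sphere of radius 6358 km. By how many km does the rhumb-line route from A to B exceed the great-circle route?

113 km

Great circle: cos σ = sin φ₁ sin φ₂ + cos φ₁ cos φ₂ cos Δλ,  σ = 0.6844 rad → d_gc = 4351.6 km
Rhumb line: Δψ = -0.2626, q = Δφ/Δψ = 0.6635, d_rh = R√(Δφ²+q²Δλ²) = 4465.0 km
Excess = 4465.0 − 4351.6 = 113.4 ≈ 113 km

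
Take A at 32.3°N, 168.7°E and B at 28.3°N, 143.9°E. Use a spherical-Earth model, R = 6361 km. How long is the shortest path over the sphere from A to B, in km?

2413 km

Haversine: a = sin²(Δφ/2)+cos φ₁ cos φ₂ sin²(Δλ/2) = 0.03554;  σ = 2·atan2(√a,√(1−a))
σ = 21.732° → d = Rσ = 6361·0.37929 = 2413 km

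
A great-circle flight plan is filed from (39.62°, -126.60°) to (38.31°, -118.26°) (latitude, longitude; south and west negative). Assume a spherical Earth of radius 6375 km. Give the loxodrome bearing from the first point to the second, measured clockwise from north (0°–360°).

Δψ = ln[tan(π/4+φ₂/2)/tan(π/4+φ₁/2)] = -0.0294
Δλ = +0.1456 rad (taken the short way round)
course = atan2(Δλ, Δψ) = 101.42°

101.4°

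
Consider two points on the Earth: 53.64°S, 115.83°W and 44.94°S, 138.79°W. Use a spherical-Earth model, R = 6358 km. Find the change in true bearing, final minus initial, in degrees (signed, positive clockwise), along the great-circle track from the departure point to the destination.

+17.6°

Initial bearing θ₁ = atan2(sin Δλ cos φ₂, cos φ₁ sin φ₂ − sin φ₁ cos φ₂ cos Δλ) = 291.02°
Final bearing θ₂ = (initial bearing from the destination back to the start) + 180° = 308.57°
Δθ = θ₂ − θ₁ = +17.6°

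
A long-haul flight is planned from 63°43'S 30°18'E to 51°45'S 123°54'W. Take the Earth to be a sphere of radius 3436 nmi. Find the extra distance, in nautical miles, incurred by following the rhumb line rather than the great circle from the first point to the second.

Great circle: cos σ = sin φ₁ sin φ₂ + cos φ₁ cos φ₂ cos Δλ,  σ = 1.0958 rad → d_gc = 3765.3 nmi
Rhumb line: Δψ = +0.3956, q = Δφ/Δψ = 0.5280, d_rh = R√(Δφ²+q²Δλ²) = 4934.7 nmi
Excess = 4934.7 − 3765.3 = 1169.4 ≈ 1169 nmi

1169 nmi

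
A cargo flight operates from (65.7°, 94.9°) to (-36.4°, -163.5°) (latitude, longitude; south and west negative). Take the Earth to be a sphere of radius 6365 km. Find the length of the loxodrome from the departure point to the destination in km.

14520 km

Δψ = ln[tan(π/4+φ₂/2)/tan(π/4+φ₁/2)] = -2.2187;  Δφ = -1.7820 rad,  Δλ = +1.7733 rad
q = Δφ/Δψ = 0.8032
d = R·√(Δφ² + q²Δλ²) = 6365·2.28120 = 14520 km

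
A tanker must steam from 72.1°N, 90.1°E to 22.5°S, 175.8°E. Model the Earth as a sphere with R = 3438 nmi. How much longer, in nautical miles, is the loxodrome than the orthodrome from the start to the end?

211 nmi

Great circle: cos σ = sin φ₁ sin φ₂ + cos φ₁ cos φ₂ cos Δλ,  σ = 1.9208 rad → d_gc = 6603.6 nmi
Rhumb line: Δψ = -2.2516, q = Δφ/Δψ = 0.7333, d_rh = R√(Δφ²+q²Δλ²) = 6814.8 nmi
Excess = 6814.8 − 6603.6 = 211.2 ≈ 211 nmi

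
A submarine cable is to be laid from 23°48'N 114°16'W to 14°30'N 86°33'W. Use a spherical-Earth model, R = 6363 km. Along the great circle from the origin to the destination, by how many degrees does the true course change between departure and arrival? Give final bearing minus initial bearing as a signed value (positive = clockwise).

At departure: θ₁ = atan2(sin Δλ cos φ₂, cos φ₁ sin φ₂ − sin φ₁ cos φ₂ cos Δλ) = 104.54°
At arrival: θ₂ = atan2(sin Δλ cos φ₁, −cos φ₂ sin φ₁ + sin φ₂ cos φ₁ cos Δλ) = 113.82°
Δθ = θ₂ − θ₁ = +9.3°

+9.3°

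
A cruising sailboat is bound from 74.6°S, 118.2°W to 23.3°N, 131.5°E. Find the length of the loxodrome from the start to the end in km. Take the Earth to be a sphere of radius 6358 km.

Rhumb course C = atan2(Δλ, Δψ) with Δψ = ln[tan(π/4+φ₂/2)/tan(π/4+φ₁/2)] = +2.4193, Δλ = -1.9251 → C = 321.49°
d = R·|Δφ| / |cos C| = 6358·1.70868 / 0.78250 = 13883 km

13883 km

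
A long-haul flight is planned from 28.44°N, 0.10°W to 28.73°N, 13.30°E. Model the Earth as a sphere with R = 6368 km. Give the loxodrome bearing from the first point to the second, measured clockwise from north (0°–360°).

88.6°

Δψ = ln[tan(π/4+φ₂/2)/tan(π/4+φ₁/2)] = +0.0058
Δλ = +0.2339 rad (taken the short way round)
course = atan2(Δλ, Δψ) = 88.59°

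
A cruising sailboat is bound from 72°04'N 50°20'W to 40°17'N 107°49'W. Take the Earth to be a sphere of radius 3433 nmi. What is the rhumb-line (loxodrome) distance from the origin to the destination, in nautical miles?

Rhumb course C = atan2(Δλ, Δψ) with Δψ = ln[tan(π/4+φ₂/2)/tan(π/4+φ₁/2)] = -1.0771, Δλ = -1.0033 → C = 222.97°
d = R·|Δφ| / |cos C| = 3433·0.55472 / 0.73175 = 2602 nmi

2602 nmi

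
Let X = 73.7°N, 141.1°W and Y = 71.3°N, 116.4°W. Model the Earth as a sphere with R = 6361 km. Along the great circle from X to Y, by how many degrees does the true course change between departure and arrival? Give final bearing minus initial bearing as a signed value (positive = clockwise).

+23.6°

Initial bearing θ₁ = atan2(sin Δλ cos φ₂, cos φ₁ sin φ₂ − sin φ₁ cos φ₂ cos Δλ) = 95.85°
Final bearing θ₂ = (initial bearing from the destination back to the start) + 180° = 119.44°
Δθ = θ₂ − θ₁ = +23.6°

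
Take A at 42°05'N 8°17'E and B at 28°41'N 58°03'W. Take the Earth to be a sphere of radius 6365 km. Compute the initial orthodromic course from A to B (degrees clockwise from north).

278.5°

θ = atan2( sin Δλ·cos φ₂ ,  cos φ₁ sin φ₂ − sin φ₁ cos φ₂ cos Δλ )
  = atan2(-0.8035, +0.1202) = 278.51°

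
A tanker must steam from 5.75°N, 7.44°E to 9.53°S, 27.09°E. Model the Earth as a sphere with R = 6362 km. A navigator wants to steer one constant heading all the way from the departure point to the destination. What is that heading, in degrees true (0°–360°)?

Meridional parts: M(φ₁)=+0.1005, M(φ₂)=-0.1671 → ΔM = -0.2676;  Δλ = +0.3430 rad
tan C = Δλ / ΔM = -1.2815 → C = 127.97°

128.0°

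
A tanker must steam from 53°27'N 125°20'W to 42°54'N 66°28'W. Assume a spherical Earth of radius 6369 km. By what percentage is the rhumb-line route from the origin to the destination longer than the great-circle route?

2.6%

Great circle: σ = 0.6882 rad → d_gc = Rσ = 4383.0 km
Rhumb: Δφ = -0.1841, Δλ = +1.0274, Δψ = -0.2775, q = Δφ/Δψ = 0.6635 → d_rh = R√(Δφ²+q²Δλ²) = 4497.6 km
Excess = (4497.6 − 4383.0) / 4383.0 = 114.6 / 4383.0 = 2.61% ≈ 2.6%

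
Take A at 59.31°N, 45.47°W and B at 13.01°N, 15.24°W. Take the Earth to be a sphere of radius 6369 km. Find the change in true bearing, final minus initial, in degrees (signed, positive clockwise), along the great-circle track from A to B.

Initial bearing θ₁ = atan2(sin Δλ cos φ₂, cos φ₁ sin φ₂ − sin φ₁ cos φ₂ cos Δλ) = 141.15°
Final bearing θ₂ = (initial bearing from the destination back to the start) + 180° = 160.82°
Δθ = θ₂ − θ₁ = +19.7°

+19.7°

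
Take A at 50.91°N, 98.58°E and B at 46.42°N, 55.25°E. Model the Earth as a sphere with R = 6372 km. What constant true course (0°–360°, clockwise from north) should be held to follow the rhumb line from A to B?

Δψ = ln[tan(π/4+φ₂/2)/tan(π/4+φ₁/2)] = -0.1188
Δλ = -0.7563 rad (taken the short way round)
course = atan2(Δλ, Δψ) = 261.08°

261.1°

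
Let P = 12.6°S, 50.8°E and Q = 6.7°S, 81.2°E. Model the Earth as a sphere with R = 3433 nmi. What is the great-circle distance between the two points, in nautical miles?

cos σ = sin φ₁ sin φ₂ + cos φ₁ cos φ₂ cos Δλ
      = sin(-12.60°)sin(-6.70°) + cos(-12.60°)cos(-6.70°)cos(30.40°) = 0.8614
σ = 30.521° → d = Rσ = 3433·0.53269 = 1829 nmi

1829 nmi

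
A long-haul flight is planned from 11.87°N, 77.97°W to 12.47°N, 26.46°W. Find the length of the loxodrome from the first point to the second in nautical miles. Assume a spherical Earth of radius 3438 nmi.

Δψ = ln[tan(π/4+φ₂/2)/tan(π/4+φ₁/2)] = +0.0107;  Δφ = +0.0105 rad,  Δλ = +0.8990 rad
q = Δφ/Δψ = 0.9775
d = R·√(Δφ² + q²Δλ²) = 3438·0.87887 = 3022 nmi

3022 nmi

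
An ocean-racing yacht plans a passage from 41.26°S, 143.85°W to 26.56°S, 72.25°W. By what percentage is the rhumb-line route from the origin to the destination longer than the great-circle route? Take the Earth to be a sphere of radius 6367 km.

2.3%

Great circle: σ = 1.0390 rad → d_gc = Rσ = 6615.1 km
Rhumb: Δφ = +0.2566, Δλ = +1.2497, Δψ = +0.3108, q = Δφ/Δψ = 0.8256 → d_rh = R√(Δφ²+q²Δλ²) = 6768.7 km
Excess = (6768.7 − 6615.1) / 6615.1 = 153.6 / 6615.1 = 2.32% ≈ 2.3%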